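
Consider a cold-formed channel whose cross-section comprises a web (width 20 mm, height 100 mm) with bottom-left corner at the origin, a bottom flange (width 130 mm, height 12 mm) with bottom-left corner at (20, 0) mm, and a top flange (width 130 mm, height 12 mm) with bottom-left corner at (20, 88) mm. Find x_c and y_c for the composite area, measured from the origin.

web: A = 20 × 100 = 2000.00, centroid at (10.00, 50.00).
bottom flange: A = 130 × 12 = 1560.00, centroid at (85.00, 6.00).
top flange: A = 130 × 12 = 1560.00, centroid at (85.00, 94.00).
ΣA = 5120.00 mm²
ΣAx_c = (2000.00)(10.00) + (1560.00)(85.00) + (1560.00)(85.00) = 285200.00 mm³
ΣAy_c = (2000.00)(50.00) + (1560.00)(6.00) + (1560.00)(94.00) = 256000.00 mm³
x_c = 285200.00 / 5120.00 = 55.70 mm
y_c = 256000.00 / 5120.00 = 50.00 mm

x_c = 55.70 mm, y_c = 50.00 mm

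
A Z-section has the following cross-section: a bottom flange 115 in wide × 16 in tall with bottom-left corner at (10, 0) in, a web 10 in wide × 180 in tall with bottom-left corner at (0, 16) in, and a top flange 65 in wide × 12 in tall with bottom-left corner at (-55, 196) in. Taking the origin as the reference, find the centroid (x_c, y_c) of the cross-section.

Part | A | x̄ᵢ | ȳᵢ | A·x̄ᵢ | A·ȳᵢ
bottom flange | 1840.00 | 67.50 | 8.00 | 124200.00 | 14720.00
web | 1800.00 | 5.00 | 106.00 | 9000.00 | 190800.00
top flange | 780.00 | -22.50 | 202.00 | -17550.00 | 157560.00
Σ | 4420.00 |  |  | 115650.00 | 363080.00
x_c = 115650.00 / 4420.00 = 26.17 in
y_c = 363080.00 / 4420.00 = 82.14 in

x_c = 26.17 in, y_c = 82.14 in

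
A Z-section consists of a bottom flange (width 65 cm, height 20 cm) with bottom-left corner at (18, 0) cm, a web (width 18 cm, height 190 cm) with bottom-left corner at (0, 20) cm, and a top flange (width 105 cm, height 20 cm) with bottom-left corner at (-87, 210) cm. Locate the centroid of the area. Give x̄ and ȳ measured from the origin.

x̄ = 3.52 cm, ȳ = 127.32 cm

Part | A | x̄ᵢ | ȳᵢ | A·x̄ᵢ | A·ȳᵢ
bottom flange | 1300.00 | 50.50 | 10.00 | 65650.00 | 13000.00
web | 3420.00 | 9.00 | 115.00 | 30780.00 | 393300.00
top flange | 2100.00 | -34.50 | 220.00 | -72450.00 | 462000.00
Σ | 6820.00 |  |  | 23980.00 | 868300.00
x̄ = 23980.00 / 6820.00 = 3.52 cm
ȳ = 868300.00 / 6820.00 = 127.32 cm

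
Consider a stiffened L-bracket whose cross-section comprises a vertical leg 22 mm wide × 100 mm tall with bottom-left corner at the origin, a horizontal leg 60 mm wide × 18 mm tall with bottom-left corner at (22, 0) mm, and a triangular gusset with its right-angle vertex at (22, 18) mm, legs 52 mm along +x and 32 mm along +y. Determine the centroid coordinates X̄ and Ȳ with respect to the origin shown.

vertical leg: A = 22 × 100 = 2200.00, centroid at (11.00, 50.00).
horizontal leg: A = 60 × 18 = 1080.00, centroid at (52.00, 9.00).
gusset: A = ½·52·32 = 832.00, centroid at (39.33, 28.67).
ΣA = 4112.00 mm², ΣAX̄ = 113085.33 mm³, ΣAȲ = 143570.67 mm³.
X̄ = 113085.33/4112.00 = 27.50 mm; Ȳ = 143570.67/4112.00 = 34.92 mm.

X̄ = 27.50 mm, Ȳ = 34.92 mm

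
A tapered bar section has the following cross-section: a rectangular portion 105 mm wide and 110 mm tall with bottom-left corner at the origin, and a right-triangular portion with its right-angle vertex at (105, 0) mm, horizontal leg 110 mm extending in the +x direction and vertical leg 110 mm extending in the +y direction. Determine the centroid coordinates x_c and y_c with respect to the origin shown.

x_c = 83.15 mm, y_c = 48.70 mm

rectangular portion: A = 105 × 110 = 11550.00, centroid at (52.50, 55.00).
triangular portion: A = ½·110·110 = 6050.00, centroid at (141.67, 36.67).
ΣA = 17600.00 mm², ΣAx_c = 1463458.33 mm³, ΣAy_c = 857083.33 mm³.
x_c = 1463458.33/17600.00 = 83.15 mm; y_c = 857083.33/17600.00 = 48.70 mm.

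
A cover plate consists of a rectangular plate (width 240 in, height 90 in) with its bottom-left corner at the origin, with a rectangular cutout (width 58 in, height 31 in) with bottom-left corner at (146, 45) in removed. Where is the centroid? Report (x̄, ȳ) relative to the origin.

x̄ = 115.01 in, ȳ = 43.59 in

plate: A = 240 × 90 = 21600.00, centroid at (120.00, 45.00).
hole: A = −(58 × 31) = -1798.00, centroid at (175.00, 60.50).
ΣA = 19802.00 in²
ΣAx̄ = (21600.00)(120.00) + (-1798.00)(175.00) = 2277350.00 in³
ΣAȳ = (21600.00)(45.00) + (-1798.00)(60.50) = 863221.00 in³
x̄ = 2277350.00 / 19802.00 = 115.01 in
ȳ = 863221.00 / 19802.00 = 43.59 in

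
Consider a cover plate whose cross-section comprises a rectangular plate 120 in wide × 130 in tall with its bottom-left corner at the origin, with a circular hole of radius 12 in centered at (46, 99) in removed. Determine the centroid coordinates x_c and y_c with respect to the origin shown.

x_c = 60.42 in, y_c = 63.98 in

plate: A = 120 × 130 = 15600.00, centroid at (60.00, 65.00).
hole: A = −π·12² = -452.39, centroid at (46.00, 99.00).
ΣA = 15147.61 in², ΣAx_c = 915190.09 in³, ΣAy_c = 969213.46 in³.
x_c = 915190.09/15147.61 = 60.42 in; y_c = 969213.46/15147.61 = 63.98 in.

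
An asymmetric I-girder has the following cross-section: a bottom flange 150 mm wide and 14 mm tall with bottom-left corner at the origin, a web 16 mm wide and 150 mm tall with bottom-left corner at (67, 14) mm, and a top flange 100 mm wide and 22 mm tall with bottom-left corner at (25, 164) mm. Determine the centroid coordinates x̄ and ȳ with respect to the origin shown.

x̄ = 75.00 mm, ȳ = 91.54 mm

bottom flange: A = 150 × 14 = 2100.00, centroid at (75.00, 7.00).
web: A = 16 × 150 = 2400.00, centroid at (75.00, 89.00).
top flange: A = 100 × 22 = 2200.00, centroid at (75.00, 175.00).
ΣA = 6700.00 mm², ΣAx̄ = 502500.00 mm³, ΣAȳ = 613300.00 mm³.
x̄ = 502500.00/6700.00 = 75.00 mm; ȳ = 613300.00/6700.00 = 91.54 mm.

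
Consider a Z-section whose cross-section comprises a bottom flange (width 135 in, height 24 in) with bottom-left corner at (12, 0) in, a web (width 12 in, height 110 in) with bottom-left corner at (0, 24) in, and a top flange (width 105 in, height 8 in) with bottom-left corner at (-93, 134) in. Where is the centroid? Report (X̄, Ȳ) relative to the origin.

bottom flange: A = 135 × 24 = 3240.00, centroid at (79.50, 12.00).
web: A = 12 × 110 = 1320.00, centroid at (6.00, 79.00).
top flange: A = 105 × 8 = 840.00, centroid at (-40.50, 138.00).
ΣA = 5400.00 in², ΣAX̄ = 231480.00 in³, ΣAȲ = 259080.00 in³.
X̄ = 231480.00/5400.00 = 42.87 in; Ȳ = 259080.00/5400.00 = 47.98 in.

X̄ = 42.87 in, Ȳ = 47.98 in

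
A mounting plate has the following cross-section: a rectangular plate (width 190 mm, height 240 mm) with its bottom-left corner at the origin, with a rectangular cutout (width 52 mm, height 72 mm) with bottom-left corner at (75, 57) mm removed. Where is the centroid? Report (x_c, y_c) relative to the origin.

x_c = 94.46 mm, y_c = 122.42 mm

plate: A = 190 × 240 = 45600.00, centroid at (95.00, 120.00).
hole: A = −(52 × 72) = -3744.00, centroid at (101.00, 93.00).
ΣA = 41856.00 mm²
ΣAx_c = (45600.00)(95.00) + (-3744.00)(101.00) = 3953856.00 mm³
ΣAy_c = (45600.00)(120.00) + (-3744.00)(93.00) = 5123808.00 mm³
x_c = 3953856.00 / 41856.00 = 94.46 mm
y_c = 5123808.00 / 41856.00 = 122.42 mm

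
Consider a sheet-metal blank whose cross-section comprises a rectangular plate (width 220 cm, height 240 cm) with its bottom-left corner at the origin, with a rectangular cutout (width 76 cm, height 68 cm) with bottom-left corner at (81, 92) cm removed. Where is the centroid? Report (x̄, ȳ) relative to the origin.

plate: A = 220 × 240 = 52800.00, centroid at (110.00, 120.00).
hole: A = −(76 × 68) = -5168.00, centroid at (119.00, 126.00).
ΣA = 47632.00 cm², ΣAx̄ = 5193008.00 cm³, ΣAȳ = 5684832.00 cm³.
x̄ = 5193008.00/47632.00 = 109.02 cm; ȳ = 5684832.00/47632.00 = 119.35 cm.

x̄ = 109.02 cm, ȳ = 119.35 cm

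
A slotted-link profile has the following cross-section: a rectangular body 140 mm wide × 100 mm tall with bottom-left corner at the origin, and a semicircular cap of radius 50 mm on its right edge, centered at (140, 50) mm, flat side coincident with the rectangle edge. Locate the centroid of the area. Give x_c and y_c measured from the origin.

rectangular body: A = 140 × 100 = 14000.00, centroid at (70.00, 50.00).
semicircular end: A = ½π·50² = 3926.99, centroid at (161.22, 50.00).
ΣA = 17926.99 mm²
ΣAx_c = (14000.00)(70.00) + (3926.99)(161.22) = 1613112.05 mm³
ΣAy_c = (14000.00)(50.00) + (3926.99)(50.00) = 896349.54 mm³
x_c = 1613112.05 / 17926.99 = 89.98 mm
y_c = 896349.54 / 17926.99 = 50.00 mm

x_c = 89.98 mm, y_c = 50.00 mm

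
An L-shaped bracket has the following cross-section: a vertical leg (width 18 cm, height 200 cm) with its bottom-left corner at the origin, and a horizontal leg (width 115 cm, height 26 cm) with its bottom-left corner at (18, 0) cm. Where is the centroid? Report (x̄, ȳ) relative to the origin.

vertical leg: A = 18 × 200 = 3600.00, centroid at (9.00, 100.00).
horizontal leg: A = 115 × 26 = 2990.00, centroid at (75.50, 13.00).
ΣA = 6590.00 cm², ΣAx̄ = 258145.00 cm³, ΣAȳ = 398870.00 cm³.
x̄ = 258145.00/6590.00 = 39.17 cm; ȳ = 398870.00/6590.00 = 60.53 cm.

x̄ = 39.17 cm, ȳ = 60.53 cm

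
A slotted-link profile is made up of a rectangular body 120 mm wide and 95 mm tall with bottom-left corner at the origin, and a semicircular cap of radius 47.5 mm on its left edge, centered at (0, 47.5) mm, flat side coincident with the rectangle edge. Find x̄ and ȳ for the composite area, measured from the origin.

x̄ = 40.99 mm, ȳ = 47.50 mm

rectangular body: A = 120 × 95 = 11400.00, centroid at (60.00, 47.50).
semicircular end: A = ½π·47.5² = 3544.11, centroid at (-20.16, 47.50).
ΣA = 14944.11 mm², ΣAx̄ = 612552.08 mm³, ΣAȳ = 709845.19 mm³.
x̄ = 612552.08/14944.11 = 40.99 mm; ȳ = 709845.19/14944.11 = 47.50 mm.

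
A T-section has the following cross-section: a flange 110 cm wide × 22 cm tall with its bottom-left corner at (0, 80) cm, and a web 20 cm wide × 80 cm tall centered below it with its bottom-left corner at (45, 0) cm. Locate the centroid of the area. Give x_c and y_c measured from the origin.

x_c = 55.00 cm, y_c = 70.70 cm

Part | A | x̄ᵢ | ȳᵢ | A·x̄ᵢ | A·ȳᵢ
web | 1600.00 | 55.00 | 40.00 | 88000.00 | 64000.00
flange | 2420.00 | 55.00 | 91.00 | 133100.00 | 220220.00
Σ | 4020.00 |  |  | 221100.00 | 284220.00
x_c = 221100.00 / 4020.00 = 55.00 cm
y_c = 284220.00 / 4020.00 = 70.70 cm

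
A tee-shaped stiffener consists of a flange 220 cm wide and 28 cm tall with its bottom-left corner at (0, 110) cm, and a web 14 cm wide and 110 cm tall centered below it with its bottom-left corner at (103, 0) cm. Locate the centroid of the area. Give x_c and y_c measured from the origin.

x_c = 110.00 cm, y_c = 110.20 cm

web: A = 14 × 110 = 1540.00, centroid at (110.00, 55.00).
flange: A = 220 × 28 = 6160.00, centroid at (110.00, 124.00).
ΣA = 7700.00 cm², ΣAx_c = 847000.00 cm³, ΣAy_c = 848540.00 cm³.
x_c = 847000.00/7700.00 = 110.00 cm; y_c = 848540.00/7700.00 = 110.20 cm.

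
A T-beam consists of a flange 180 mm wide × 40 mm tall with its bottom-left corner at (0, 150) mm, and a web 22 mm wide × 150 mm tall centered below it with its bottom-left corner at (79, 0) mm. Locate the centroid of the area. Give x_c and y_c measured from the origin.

x_c = 90.00 mm, y_c = 140.14 mm

web: A = 22 × 150 = 3300.00, centroid at (90.00, 75.00).
flange: A = 180 × 40 = 7200.00, centroid at (90.00, 170.00).
ΣA = 10500.00 mm²
ΣAx_c = (3300.00)(90.00) + (7200.00)(90.00) = 945000.00 mm³
ΣAy_c = (3300.00)(75.00) + (7200.00)(170.00) = 1471500.00 mm³
x_c = 945000.00 / 10500.00 = 90.00 mm
y_c = 1471500.00 / 10500.00 = 140.14 mm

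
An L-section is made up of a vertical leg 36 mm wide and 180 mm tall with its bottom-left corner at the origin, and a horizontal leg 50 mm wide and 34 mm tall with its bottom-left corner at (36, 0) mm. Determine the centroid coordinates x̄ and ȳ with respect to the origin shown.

x̄ = 26.94 mm, ȳ = 74.83 mm

vertical leg: A = 36 × 180 = 6480.00, centroid at (18.00, 90.00).
horizontal leg: A = 50 × 34 = 1700.00, centroid at (61.00, 17.00).
ΣA = 8180.00 mm²
ΣAx̄ = (6480.00)(18.00) + (1700.00)(61.00) = 220340.00 mm³
ΣAȳ = (6480.00)(90.00) + (1700.00)(17.00) = 612100.00 mm³
x̄ = 220340.00 / 8180.00 = 26.94 mm
ȳ = 612100.00 / 8180.00 = 74.83 mm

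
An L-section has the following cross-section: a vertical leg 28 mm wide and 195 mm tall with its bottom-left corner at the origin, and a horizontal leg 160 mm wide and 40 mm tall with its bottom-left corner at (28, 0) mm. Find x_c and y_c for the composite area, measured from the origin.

x_c = 64.73 mm, y_c = 55.68 mm

vertical leg: A = 28 × 195 = 5460.00, centroid at (14.00, 97.50).
horizontal leg: A = 160 × 40 = 6400.00, centroid at (108.00, 20.00).
ΣA = 11860.00 mm²
ΣAx_c = (5460.00)(14.00) + (6400.00)(108.00) = 767640.00 mm³
ΣAy_c = (5460.00)(97.50) + (6400.00)(20.00) = 660350.00 mm³
x_c = 767640.00 / 11860.00 = 64.73 mm
y_c = 660350.00 / 11860.00 = 55.68 mm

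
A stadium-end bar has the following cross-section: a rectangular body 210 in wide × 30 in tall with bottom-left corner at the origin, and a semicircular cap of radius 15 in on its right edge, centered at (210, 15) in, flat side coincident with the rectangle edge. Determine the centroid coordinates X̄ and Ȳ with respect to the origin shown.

X̄ = 110.92 in, Ȳ = 15.00 in

Part | A | x̄ᵢ | ȳᵢ | A·x̄ᵢ | A·ȳᵢ
rectangular body | 6300.00 | 105.00 | 15.00 | 661500.00 | 94500.00
semicircular end | 353.43 | 216.37 | 15.00 | 76470.13 | 5301.44
Σ | 6653.43 |  |  | 737970.13 | 99801.44
X̄ = 737970.13 / 6653.43 = 110.92 in
Ȳ = 99801.44 / 6653.43 = 15.00 in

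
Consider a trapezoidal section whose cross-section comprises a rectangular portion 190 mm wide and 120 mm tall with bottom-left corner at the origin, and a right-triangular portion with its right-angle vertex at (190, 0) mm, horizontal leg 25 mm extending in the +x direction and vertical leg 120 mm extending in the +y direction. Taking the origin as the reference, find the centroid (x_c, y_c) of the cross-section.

x_c = 101.38 mm, y_c = 58.77 mm

rectangular portion: A = 190 × 120 = 22800.00, centroid at (95.00, 60.00).
triangular portion: A = ½·25·120 = 1500.00, centroid at (198.33, 40.00).
ΣA = 24300.00 mm², ΣAx_c = 2463500.00 mm³, ΣAy_c = 1428000.00 mm³.
x_c = 2463500.00/24300.00 = 101.38 mm; y_c = 1428000.00/24300.00 = 58.77 mm.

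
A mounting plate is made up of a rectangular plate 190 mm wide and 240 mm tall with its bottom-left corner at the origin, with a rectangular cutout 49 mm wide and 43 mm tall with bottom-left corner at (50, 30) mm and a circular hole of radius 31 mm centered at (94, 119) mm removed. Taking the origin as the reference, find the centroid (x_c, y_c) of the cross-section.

x_c = 96.14 mm, y_c = 123.64 mm

plate: A = 190 × 240 = 45600.00, centroid at (95.00, 120.00).
hole 1: A = −(49 × 43) = -2107.00, centroid at (74.50, 51.50).
hole 2: A = −π·31² = -3019.07, centroid at (94.00, 119.00).
ΣA = 40473.93 mm²
ΣAx_c = (45600.00)(95.00) + (-2107.00)(74.50) + (-3019.07)(94.00) = 3891235.87 mm³
ΣAy_c = (45600.00)(120.00) + (-2107.00)(51.50) + (-3019.07)(119.00) = 5004220.11 mm³
x_c = 3891235.87 / 40473.93 = 96.14 mm
y_c = 5004220.11 / 40473.93 = 123.64 mm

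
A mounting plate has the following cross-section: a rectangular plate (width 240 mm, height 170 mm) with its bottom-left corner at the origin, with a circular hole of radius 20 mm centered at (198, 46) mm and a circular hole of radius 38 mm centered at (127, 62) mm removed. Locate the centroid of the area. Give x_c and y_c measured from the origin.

plate: A = 240 × 170 = 40800.00, centroid at (120.00, 85.00).
hole 1: A = −π·20² = -1256.64, centroid at (198.00, 46.00).
hole 2: A = −π·38² = -4536.46, centroid at (127.00, 62.00).
ΣA = 35006.90 mm²
ΣAx_c = (40800.00)(120.00) + (-1256.64)(198.00) + (-4536.46)(127.00) = 4071055.47 mm³
ΣAy_c = (40800.00)(85.00) + (-1256.64)(46.00) + (-4536.46)(62.00) = 3128934.19 mm³
x_c = 4071055.47 / 35006.90 = 116.29 mm
y_c = 3128934.19 / 35006.90 = 89.38 mm

x_c = 116.29 mm, y_c = 89.38 mm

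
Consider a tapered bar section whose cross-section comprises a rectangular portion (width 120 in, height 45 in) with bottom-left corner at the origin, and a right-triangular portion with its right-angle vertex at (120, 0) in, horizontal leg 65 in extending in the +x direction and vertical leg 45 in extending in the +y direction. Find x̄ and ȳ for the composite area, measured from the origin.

x̄ = 77.40 in, ȳ = 20.90 in

rectangular portion: A = 120 × 45 = 5400.00, centroid at (60.00, 22.50).
triangular portion: A = ½·65·45 = 1462.50, centroid at (141.67, 15.00).
ΣA = 6862.50 in², ΣAx̄ = 531187.50 in³, ΣAȳ = 143437.50 in³.
x̄ = 531187.50/6862.50 = 77.40 in; ȳ = 143437.50/6862.50 = 20.90 in.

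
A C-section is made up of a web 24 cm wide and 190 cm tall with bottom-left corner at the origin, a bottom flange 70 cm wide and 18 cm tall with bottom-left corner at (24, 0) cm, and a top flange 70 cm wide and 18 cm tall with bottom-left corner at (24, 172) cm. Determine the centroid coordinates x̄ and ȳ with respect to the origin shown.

web: A = 24 × 190 = 4560.00, centroid at (12.00, 95.00).
bottom flange: A = 70 × 18 = 1260.00, centroid at (59.00, 9.00).
top flange: A = 70 × 18 = 1260.00, centroid at (59.00, 181.00).
ΣA = 7080.00 cm², ΣAx̄ = 203400.00 cm³, ΣAȳ = 672600.00 cm³.
x̄ = 203400.00/7080.00 = 28.73 cm; ȳ = 672600.00/7080.00 = 95.00 cm.

x̄ = 28.73 cm, ȳ = 95.00 cm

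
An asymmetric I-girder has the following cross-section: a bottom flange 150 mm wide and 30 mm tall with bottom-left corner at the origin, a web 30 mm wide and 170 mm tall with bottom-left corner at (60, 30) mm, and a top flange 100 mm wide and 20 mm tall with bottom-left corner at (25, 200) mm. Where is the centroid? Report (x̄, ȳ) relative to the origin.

x̄ = 75.00 mm, ȳ = 92.59 mm

Part | A | x̄ᵢ | ȳᵢ | A·x̄ᵢ | A·ȳᵢ
bottom flange | 4500.00 | 75.00 | 15.00 | 337500.00 | 67500.00
web | 5100.00 | 75.00 | 115.00 | 382500.00 | 586500.00
top flange | 2000.00 | 75.00 | 210.00 | 150000.00 | 420000.00
Σ | 11600.00 |  |  | 870000.00 | 1074000.00
x̄ = 870000.00 / 11600.00 = 75.00 mm
ȳ = 1074000.00 / 11600.00 = 92.59 mm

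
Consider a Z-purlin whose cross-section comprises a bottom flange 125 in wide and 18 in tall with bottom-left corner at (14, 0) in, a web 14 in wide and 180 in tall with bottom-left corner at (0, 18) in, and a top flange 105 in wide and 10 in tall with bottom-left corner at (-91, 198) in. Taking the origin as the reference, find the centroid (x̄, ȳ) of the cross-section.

x̄ = 25.66 in, ȳ = 86.87 in

bottom flange: A = 125 × 18 = 2250.00, centroid at (76.50, 9.00).
web: A = 14 × 180 = 2520.00, centroid at (7.00, 108.00).
top flange: A = 105 × 10 = 1050.00, centroid at (-38.50, 203.00).
ΣA = 5820.00 in²
ΣAx̄ = (2250.00)(76.50) + (2520.00)(7.00) + (1050.00)(-38.50) = 149340.00 in³
ΣAȳ = (2250.00)(9.00) + (2520.00)(108.00) + (1050.00)(203.00) = 505560.00 in³
x̄ = 149340.00 / 5820.00 = 25.66 in
ȳ = 505560.00 / 5820.00 = 86.87 in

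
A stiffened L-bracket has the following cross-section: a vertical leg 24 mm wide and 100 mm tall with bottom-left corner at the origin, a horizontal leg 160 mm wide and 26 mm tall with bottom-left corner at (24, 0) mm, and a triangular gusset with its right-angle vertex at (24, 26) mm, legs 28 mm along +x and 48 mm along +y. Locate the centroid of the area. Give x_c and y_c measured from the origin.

vertical leg: A = 24 × 100 = 2400.00, centroid at (12.00, 50.00).
horizontal leg: A = 160 × 26 = 4160.00, centroid at (104.00, 13.00).
gusset: A = ½·28·48 = 672.00, centroid at (33.33, 42.00).
ΣA = 7232.00 mm², ΣAx_c = 483840.00 mm³, ΣAy_c = 202304.00 mm³.
x_c = 483840.00/7232.00 = 66.90 mm; y_c = 202304.00/7232.00 = 27.97 mm.

x_c = 66.90 mm, y_c = 27.97 mm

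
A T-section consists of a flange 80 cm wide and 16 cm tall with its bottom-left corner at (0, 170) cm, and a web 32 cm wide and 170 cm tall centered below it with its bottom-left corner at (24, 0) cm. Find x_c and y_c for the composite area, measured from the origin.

Part | A | x̄ᵢ | ȳᵢ | A·x̄ᵢ | A·ȳᵢ
web | 5440.00 | 40.00 | 85.00 | 217600.00 | 462400.00
flange | 1280.00 | 40.00 | 178.00 | 51200.00 | 227840.00
Σ | 6720.00 |  |  | 268800.00 | 690240.00
x_c = 268800.00 / 6720.00 = 40.00 cm
y_c = 690240.00 / 6720.00 = 102.71 cm

x_c = 40.00 cm, y_c = 102.71 cm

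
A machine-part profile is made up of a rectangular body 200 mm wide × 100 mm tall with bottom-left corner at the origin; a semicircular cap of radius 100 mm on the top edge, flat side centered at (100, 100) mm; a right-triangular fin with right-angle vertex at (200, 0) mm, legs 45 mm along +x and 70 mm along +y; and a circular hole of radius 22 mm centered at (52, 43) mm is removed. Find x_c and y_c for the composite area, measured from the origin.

x_c = 107.11 mm, y_c = 89.73 mm

rectangular body: A = 200 × 100 = 20000.00, centroid at (100.00, 50.00).
semicircular top: A = ½π·100² = 15707.96, centroid at (100.00, 142.44).
triangular fin: A = ½·45·70 = 1575.00, centroid at (215.00, 23.33).
hole: A = −π·22² = -1520.53, centroid at (52.00, 43.00).
ΣA = 35762.43 mm²
ΣAx_c = (20000.00)(100.00) + (15707.96)(100.00) + (1575.00)(215.00) + (-1520.53)(52.00) = 3830353.72 mm³
ΣAy_c = (20000.00)(50.00) + (15707.96)(142.44) + (1575.00)(23.33) + (-1520.53)(43.00) = 3208830.17 mm³
x_c = 3830353.72 / 35762.43 = 107.11 mm
y_c = 3208830.17 / 35762.43 = 89.73 mm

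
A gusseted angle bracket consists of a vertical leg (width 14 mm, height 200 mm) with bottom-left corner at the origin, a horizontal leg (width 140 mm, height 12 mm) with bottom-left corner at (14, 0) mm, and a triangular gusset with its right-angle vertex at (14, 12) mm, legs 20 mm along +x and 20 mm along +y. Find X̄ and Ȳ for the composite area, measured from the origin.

vertical leg: A = 14 × 200 = 2800.00, centroid at (7.00, 100.00).
horizontal leg: A = 140 × 12 = 1680.00, centroid at (84.00, 6.00).
gusset: A = ½·20·20 = 200.00, centroid at (20.67, 18.67).
ΣA = 4680.00 mm²
ΣAX̄ = (2800.00)(7.00) + (1680.00)(84.00) + (200.00)(20.67) = 164853.33 mm³
ΣAȲ = (2800.00)(100.00) + (1680.00)(6.00) + (200.00)(18.67) = 293813.33 mm³
X̄ = 164853.33 / 4680.00 = 35.23 mm
Ȳ = 293813.33 / 4680.00 = 62.78 mm

X̄ = 35.23 mm, Ȳ = 62.78 mm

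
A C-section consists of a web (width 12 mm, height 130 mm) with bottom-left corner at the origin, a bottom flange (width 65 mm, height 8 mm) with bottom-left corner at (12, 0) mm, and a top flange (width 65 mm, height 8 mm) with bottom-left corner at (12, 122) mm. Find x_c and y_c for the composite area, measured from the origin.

x_c = 21.40 mm, y_c = 65.00 mm

Part | A | x̄ᵢ | ȳᵢ | A·x̄ᵢ | A·ȳᵢ
web | 1560.00 | 6.00 | 65.00 | 9360.00 | 101400.00
bottom flange | 520.00 | 44.50 | 4.00 | 23140.00 | 2080.00
top flange | 520.00 | 44.50 | 126.00 | 23140.00 | 65520.00
Σ | 2600.00 |  |  | 55640.00 | 169000.00
x_c = 55640.00 / 2600.00 = 21.40 mm
y_c = 169000.00 / 2600.00 = 65.00 mm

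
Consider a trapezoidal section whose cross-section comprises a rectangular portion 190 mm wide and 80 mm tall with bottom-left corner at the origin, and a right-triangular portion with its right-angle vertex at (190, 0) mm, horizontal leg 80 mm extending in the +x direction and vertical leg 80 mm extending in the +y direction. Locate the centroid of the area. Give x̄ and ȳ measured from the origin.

rectangular portion: A = 190 × 80 = 15200.00, centroid at (95.00, 40.00).
triangular portion: A = ½·80·80 = 3200.00, centroid at (216.67, 26.67).
ΣA = 18400.00 mm²
ΣAx̄ = (15200.00)(95.00) + (3200.00)(216.67) = 2137333.33 mm³
ΣAȳ = (15200.00)(40.00) + (3200.00)(26.67) = 693333.33 mm³
x̄ = 2137333.33 / 18400.00 = 116.16 mm
ȳ = 693333.33 / 18400.00 = 37.68 mm

x̄ = 116.16 mm, ȳ = 37.68 mm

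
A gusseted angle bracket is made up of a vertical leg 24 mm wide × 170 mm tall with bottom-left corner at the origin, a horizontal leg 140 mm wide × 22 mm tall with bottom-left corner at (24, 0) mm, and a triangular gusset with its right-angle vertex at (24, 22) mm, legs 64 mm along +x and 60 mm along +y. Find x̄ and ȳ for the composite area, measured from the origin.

vertical leg: A = 24 × 170 = 4080.00, centroid at (12.00, 85.00).
horizontal leg: A = 140 × 22 = 3080.00, centroid at (94.00, 11.00).
gusset: A = ½·64·60 = 1920.00, centroid at (45.33, 42.00).
ΣA = 9080.00 mm², ΣAx̄ = 425520.00 mm³, ΣAȳ = 461320.00 mm³.
x̄ = 425520.00/9080.00 = 46.86 mm; ȳ = 461320.00/9080.00 = 50.81 mm.

x̄ = 46.86 mm, ȳ = 50.81 mm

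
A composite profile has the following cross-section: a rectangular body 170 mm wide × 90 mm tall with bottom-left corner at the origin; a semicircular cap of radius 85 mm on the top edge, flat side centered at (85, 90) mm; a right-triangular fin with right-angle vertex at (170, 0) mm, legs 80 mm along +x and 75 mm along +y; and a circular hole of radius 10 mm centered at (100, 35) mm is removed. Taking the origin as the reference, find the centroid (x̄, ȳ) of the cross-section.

rectangular body: A = 170 × 90 = 15300.00, centroid at (85.00, 45.00).
semicircular top: A = ½π·85² = 11349.00, centroid at (85.00, 126.08).
triangular fin: A = ½·80·75 = 3000.00, centroid at (196.67, 25.00).
hole: A = −π·10² = -314.16, centroid at (100.00, 35.00).
ΣA = 29334.84 mm², ΣAx̄ = 2823749.37 mm³, ΣAȳ = 2183331.40 mm³.
x̄ = 2823749.37/29334.84 = 96.26 mm; ȳ = 2183331.40/29334.84 = 74.43 mm.

x̄ = 96.26 mm, ȳ = 74.43 mm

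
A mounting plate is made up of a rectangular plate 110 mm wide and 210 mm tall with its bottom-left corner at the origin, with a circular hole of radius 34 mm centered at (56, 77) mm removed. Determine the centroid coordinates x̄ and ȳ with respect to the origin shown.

x̄ = 54.81 mm, ȳ = 110.22 mm

Part | A | x̄ᵢ | ȳᵢ | A·x̄ᵢ | A·ȳᵢ
plate | 23100.00 | 55.00 | 105.00 | 1270500.00 | 2425500.00
hole | -3631.68 | 56.00 | 77.00 | -203374.14 | -279639.45
Σ | 19468.32 |  |  | 1067125.86 | 2145860.55
x̄ = 1067125.86 / 19468.32 = 54.81 mm
ȳ = 2145860.55 / 19468.32 = 110.22 mm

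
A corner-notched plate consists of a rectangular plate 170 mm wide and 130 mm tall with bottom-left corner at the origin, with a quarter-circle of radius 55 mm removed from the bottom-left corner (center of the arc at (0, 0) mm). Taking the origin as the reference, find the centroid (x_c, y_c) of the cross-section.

Part | A | x̄ᵢ | ȳᵢ | A·x̄ᵢ | A·ȳᵢ
plate | 22100.00 | 85.00 | 65.00 | 1878500.00 | 1436500.00
removed quarter-circle | -2375.83 | 23.34 | 23.34 | -55458.33 | -55458.33
Σ | 19724.17 |  |  | 1823041.67 | 1381041.67
x_c = 1823041.67 / 19724.17 = 92.43 mm
y_c = 1381041.67 / 19724.17 = 70.02 mm

x_c = 92.43 mm, y_c = 70.02 mm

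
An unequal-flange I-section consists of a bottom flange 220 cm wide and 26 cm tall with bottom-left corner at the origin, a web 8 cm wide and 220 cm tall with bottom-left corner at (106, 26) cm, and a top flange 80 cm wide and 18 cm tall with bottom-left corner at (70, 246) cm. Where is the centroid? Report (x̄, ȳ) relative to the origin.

bottom flange: A = 220 × 26 = 5720.00, centroid at (110.00, 13.00).
web: A = 8 × 220 = 1760.00, centroid at (110.00, 136.00).
top flange: A = 80 × 18 = 1440.00, centroid at (110.00, 255.00).
ΣA = 8920.00 cm²
ΣAx̄ = (5720.00)(110.00) + (1760.00)(110.00) + (1440.00)(110.00) = 981200.00 cm³
ΣAȳ = (5720.00)(13.00) + (1760.00)(136.00) + (1440.00)(255.00) = 680920.00 cm³
x̄ = 981200.00 / 8920.00 = 110.00 cm
ȳ = 680920.00 / 8920.00 = 76.34 cm

x̄ = 110.00 cm, ȳ = 76.34 cm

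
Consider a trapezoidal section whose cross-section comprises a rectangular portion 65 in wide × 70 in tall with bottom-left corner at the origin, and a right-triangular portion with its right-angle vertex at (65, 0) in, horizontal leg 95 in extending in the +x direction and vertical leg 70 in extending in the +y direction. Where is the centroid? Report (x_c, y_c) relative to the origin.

Part | A | x̄ᵢ | ȳᵢ | A·x̄ᵢ | A·ȳᵢ
rectangular portion | 4550.00 | 32.50 | 35.00 | 147875.00 | 159250.00
triangular portion | 3325.00 | 96.67 | 23.33 | 321416.67 | 77583.33
Σ | 7875.00 |  |  | 469291.67 | 236833.33
x_c = 469291.67 / 7875.00 = 59.59 in
y_c = 236833.33 / 7875.00 = 30.07 in

x_c = 59.59 in, y_c = 30.07 in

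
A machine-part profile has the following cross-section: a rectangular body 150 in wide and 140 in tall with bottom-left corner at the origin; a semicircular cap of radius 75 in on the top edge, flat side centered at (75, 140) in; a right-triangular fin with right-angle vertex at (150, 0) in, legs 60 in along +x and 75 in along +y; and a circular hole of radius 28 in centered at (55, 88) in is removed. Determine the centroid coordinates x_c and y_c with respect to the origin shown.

x_c = 83.88 in, y_c = 95.46 in

rectangular body: A = 150 × 140 = 21000.00, centroid at (75.00, 70.00).
semicircular top: A = ½π·75² = 8835.73, centroid at (75.00, 171.83).
triangular fin: A = ½·60·75 = 2250.00, centroid at (170.00, 25.00).
hole: A = −π·28² = -2463.01, centroid at (55.00, 88.00).
ΣA = 29622.72 in²
ΣAx_c = (21000.00)(75.00) + (8835.73)(75.00) + (2250.00)(170.00) + (-2463.01)(55.00) = 2484714.23 in³
ΣAy_c = (21000.00)(70.00) + (8835.73)(171.83) + (2250.00)(25.00) + (-2463.01)(88.00) = 2827757.35 in³
x_c = 2484714.23 / 29622.72 = 83.88 in
y_c = 2827757.35 / 29622.72 = 95.46 in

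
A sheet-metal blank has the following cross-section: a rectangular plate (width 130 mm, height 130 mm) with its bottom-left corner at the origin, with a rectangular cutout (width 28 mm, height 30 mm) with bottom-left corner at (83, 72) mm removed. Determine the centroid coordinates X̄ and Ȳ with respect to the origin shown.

X̄ = 63.33 mm, Ȳ = 63.85 mm

plate: A = 130 × 130 = 16900.00, centroid at (65.00, 65.00).
hole: A = −(28 × 30) = -840.00, centroid at (97.00, 87.00).
ΣA = 16060.00 mm², ΣAX̄ = 1017020.00 mm³, ΣAȲ = 1025420.00 mm³.
X̄ = 1017020.00/16060.00 = 63.33 mm; Ȳ = 1025420.00/16060.00 = 63.85 mm.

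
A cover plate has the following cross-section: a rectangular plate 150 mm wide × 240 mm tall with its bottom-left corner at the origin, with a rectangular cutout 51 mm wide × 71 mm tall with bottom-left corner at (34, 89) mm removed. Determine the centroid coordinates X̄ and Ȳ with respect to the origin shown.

X̄ = 76.73 mm, Ȳ = 119.50 mm

plate: A = 150 × 240 = 36000.00, centroid at (75.00, 120.00).
hole: A = −(51 × 71) = -3621.00, centroid at (59.50, 124.50).
ΣA = 32379.00 mm², ΣAX̄ = 2484550.50 mm³, ΣAȲ = 3869185.50 mm³.
X̄ = 2484550.50/32379.00 = 76.73 mm; Ȳ = 3869185.50/32379.00 = 119.50 mm.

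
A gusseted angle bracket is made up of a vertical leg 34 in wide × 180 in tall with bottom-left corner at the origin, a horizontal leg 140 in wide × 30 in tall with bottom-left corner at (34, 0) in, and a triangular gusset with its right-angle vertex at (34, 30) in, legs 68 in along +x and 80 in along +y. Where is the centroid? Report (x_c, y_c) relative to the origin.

Part | A | x̄ᵢ | ȳᵢ | A·x̄ᵢ | A·ȳᵢ
vertical leg | 6120.00 | 17.00 | 90.00 | 104040.00 | 550800.00
horizontal leg | 4200.00 | 104.00 | 15.00 | 436800.00 | 63000.00
gusset | 2720.00 | 56.67 | 56.67 | 154133.33 | 154133.33
Σ | 13040.00 |  |  | 694973.33 | 767933.33
x_c = 694973.33 / 13040.00 = 53.30 in
y_c = 767933.33 / 13040.00 = 58.89 in

x_c = 53.30 in, y_c = 58.89 in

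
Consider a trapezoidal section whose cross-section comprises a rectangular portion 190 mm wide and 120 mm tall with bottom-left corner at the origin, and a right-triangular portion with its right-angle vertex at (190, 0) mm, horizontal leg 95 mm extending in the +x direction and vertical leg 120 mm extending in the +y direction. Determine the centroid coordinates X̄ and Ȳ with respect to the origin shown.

rectangular portion: A = 190 × 120 = 22800.00, centroid at (95.00, 60.00).
triangular portion: A = ½·95·120 = 5700.00, centroid at (221.67, 40.00).
ΣA = 28500.00 mm²
ΣAX̄ = (22800.00)(95.00) + (5700.00)(221.67) = 3429500.00 mm³
ΣAȲ = (22800.00)(60.00) + (5700.00)(40.00) = 1596000.00 mm³
X̄ = 3429500.00 / 28500.00 = 120.33 mm
Ȳ = 1596000.00 / 28500.00 = 56.00 mm

X̄ = 120.33 mm, Ȳ = 56.00 mm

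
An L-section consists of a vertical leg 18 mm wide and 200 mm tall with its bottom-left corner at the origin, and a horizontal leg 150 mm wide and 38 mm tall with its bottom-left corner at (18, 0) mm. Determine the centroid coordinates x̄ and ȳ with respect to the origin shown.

x̄ = 60.48 mm, ȳ = 50.35 mm

vertical leg: A = 18 × 200 = 3600.00, centroid at (9.00, 100.00).
horizontal leg: A = 150 × 38 = 5700.00, centroid at (93.00, 19.00).
ΣA = 9300.00 mm²
ΣAx̄ = (3600.00)(9.00) + (5700.00)(93.00) = 562500.00 mm³
ΣAȳ = (3600.00)(100.00) + (5700.00)(19.00) = 468300.00 mm³
x̄ = 562500.00 / 9300.00 = 60.48 mm
ȳ = 468300.00 / 9300.00 = 50.35 mm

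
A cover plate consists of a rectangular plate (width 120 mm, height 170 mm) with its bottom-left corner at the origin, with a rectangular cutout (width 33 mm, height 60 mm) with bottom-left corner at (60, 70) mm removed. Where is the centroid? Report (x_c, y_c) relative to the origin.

Part | A | x̄ᵢ | ȳᵢ | A·x̄ᵢ | A·ȳᵢ
plate | 20400.00 | 60.00 | 85.00 | 1224000.00 | 1734000.00
hole | -1980.00 | 76.50 | 100.00 | -151470.00 | -198000.00
Σ | 18420.00 |  |  | 1072530.00 | 1536000.00
x_c = 1072530.00 / 18420.00 = 58.23 mm
y_c = 1536000.00 / 18420.00 = 83.39 mm

x_c = 58.23 mm, y_c = 83.39 mm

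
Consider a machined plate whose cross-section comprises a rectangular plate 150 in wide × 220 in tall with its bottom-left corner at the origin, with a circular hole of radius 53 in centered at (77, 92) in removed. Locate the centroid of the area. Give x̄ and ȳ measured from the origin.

plate: A = 150 × 220 = 33000.00, centroid at (75.00, 110.00).
hole: A = −π·53² = -8824.73, centroid at (77.00, 92.00).
ΣA = 24175.27 in²
ΣAx̄ = (33000.00)(75.00) + (-8824.73)(77.00) = 1795495.50 in³
ΣAȳ = (33000.00)(110.00) + (-8824.73)(92.00) = 2818124.49 in³
x̄ = 1795495.50 / 24175.27 = 74.27 in
ȳ = 2818124.49 / 24175.27 = 116.57 in

x̄ = 74.27 in, ȳ = 116.57 in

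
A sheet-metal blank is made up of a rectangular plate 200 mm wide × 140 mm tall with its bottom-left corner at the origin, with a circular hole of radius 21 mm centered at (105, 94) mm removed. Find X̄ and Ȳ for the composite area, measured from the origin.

X̄ = 99.74 mm, Ȳ = 68.75 mm

Part | A | x̄ᵢ | ȳᵢ | A·x̄ᵢ | A·ȳᵢ
plate | 28000.00 | 100.00 | 70.00 | 2800000.00 | 1960000.00
hole | -1385.44 | 105.00 | 94.00 | -145471.45 | -130231.58
Σ | 26614.56 |  |  | 2654528.55 | 1829768.42
X̄ = 2654528.55 / 26614.56 = 99.74 mm
Ȳ = 1829768.42 / 26614.56 = 68.75 mm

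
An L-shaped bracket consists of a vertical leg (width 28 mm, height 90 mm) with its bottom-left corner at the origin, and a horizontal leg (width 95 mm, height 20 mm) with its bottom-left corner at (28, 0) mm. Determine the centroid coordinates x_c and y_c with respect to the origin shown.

x_c = 40.44 mm, y_c = 29.95 mm

vertical leg: A = 28 × 90 = 2520.00, centroid at (14.00, 45.00).
horizontal leg: A = 95 × 20 = 1900.00, centroid at (75.50, 10.00).
ΣA = 4420.00 mm², ΣAx_c = 178730.00 mm³, ΣAy_c = 132400.00 mm³.
x_c = 178730.00/4420.00 = 40.44 mm; y_c = 132400.00/4420.00 = 29.95 mm.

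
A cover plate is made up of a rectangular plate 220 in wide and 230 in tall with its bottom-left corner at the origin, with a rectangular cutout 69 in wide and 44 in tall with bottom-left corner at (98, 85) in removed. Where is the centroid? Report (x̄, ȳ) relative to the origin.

x̄ = 108.56 in, ȳ = 115.51 in

Part | A | x̄ᵢ | ȳᵢ | A·x̄ᵢ | A·ȳᵢ
plate | 50600.00 | 110.00 | 115.00 | 5566000.00 | 5819000.00
hole | -3036.00 | 132.50 | 107.00 | -402270.00 | -324852.00
Σ | 47564.00 |  |  | 5163730.00 | 5494148.00
x̄ = 5163730.00 / 47564.00 = 108.56 in
ȳ = 5494148.00 / 47564.00 = 115.51 in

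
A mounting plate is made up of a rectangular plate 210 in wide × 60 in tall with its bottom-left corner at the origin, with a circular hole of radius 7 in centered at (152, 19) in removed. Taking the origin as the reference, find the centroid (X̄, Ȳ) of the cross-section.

Part | A | x̄ᵢ | ȳᵢ | A·x̄ᵢ | A·ȳᵢ
plate | 12600.00 | 105.00 | 30.00 | 1323000.00 | 378000.00
hole | -153.94 | 152.00 | 19.00 | -23398.58 | -2924.82
Σ | 12446.06 |  |  | 1299601.42 | 375075.18
X̄ = 1299601.42 / 12446.06 = 104.42 in
Ȳ = 375075.18 / 12446.06 = 30.14 in

X̄ = 104.42 in, Ȳ = 30.14 in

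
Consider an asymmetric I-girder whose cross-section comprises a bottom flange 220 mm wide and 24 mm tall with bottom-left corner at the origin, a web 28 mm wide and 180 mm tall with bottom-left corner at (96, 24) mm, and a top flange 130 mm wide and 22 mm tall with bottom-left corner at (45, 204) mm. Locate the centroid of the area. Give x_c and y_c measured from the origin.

Part | A | x̄ᵢ | ȳᵢ | A·x̄ᵢ | A·ȳᵢ
bottom flange | 5280.00 | 110.00 | 12.00 | 580800.00 | 63360.00
web | 5040.00 | 110.00 | 114.00 | 554400.00 | 574560.00
top flange | 2860.00 | 110.00 | 215.00 | 314600.00 | 614900.00
Σ | 13180.00 |  |  | 1449800.00 | 1252820.00
x_c = 1449800.00 / 13180.00 = 110.00 mm
y_c = 1252820.00 / 13180.00 = 95.05 mm

x_c = 110.00 mm, y_c = 95.05 mm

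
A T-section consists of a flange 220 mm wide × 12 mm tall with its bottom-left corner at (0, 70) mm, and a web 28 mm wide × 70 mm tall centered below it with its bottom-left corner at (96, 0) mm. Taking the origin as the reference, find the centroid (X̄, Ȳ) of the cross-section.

Part | A | x̄ᵢ | ȳᵢ | A·x̄ᵢ | A·ȳᵢ
web | 1960.00 | 110.00 | 35.00 | 215600.00 | 68600.00
flange | 2640.00 | 110.00 | 76.00 | 290400.00 | 200640.00
Σ | 4600.00 |  |  | 506000.00 | 269240.00
X̄ = 506000.00 / 4600.00 = 110.00 mm
Ȳ = 269240.00 / 4600.00 = 58.53 mm

X̄ = 110.00 mm, Ȳ = 58.53 mm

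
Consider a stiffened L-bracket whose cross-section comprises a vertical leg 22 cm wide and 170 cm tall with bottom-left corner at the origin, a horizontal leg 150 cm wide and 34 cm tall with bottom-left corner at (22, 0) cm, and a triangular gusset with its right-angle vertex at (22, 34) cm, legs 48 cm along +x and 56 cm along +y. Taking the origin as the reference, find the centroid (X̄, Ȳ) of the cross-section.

vertical leg: A = 22 × 170 = 3740.00, centroid at (11.00, 85.00).
horizontal leg: A = 150 × 34 = 5100.00, centroid at (97.00, 17.00).
gusset: A = ½·48·56 = 1344.00, centroid at (38.00, 52.67).
ΣA = 10184.00 cm²
ΣAX̄ = (3740.00)(11.00) + (5100.00)(97.00) + (1344.00)(38.00) = 586912.00 cm³
ΣAȲ = (3740.00)(85.00) + (5100.00)(17.00) + (1344.00)(52.67) = 475384.00 cm³
X̄ = 586912.00 / 10184.00 = 57.63 cm
Ȳ = 475384.00 / 10184.00 = 46.68 cm

X̄ = 57.63 cm, Ȳ = 46.68 cm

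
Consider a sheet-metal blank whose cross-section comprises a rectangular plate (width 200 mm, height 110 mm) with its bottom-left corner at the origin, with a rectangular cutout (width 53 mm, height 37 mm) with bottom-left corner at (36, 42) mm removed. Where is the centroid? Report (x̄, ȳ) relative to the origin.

x̄ = 103.67 mm, ȳ = 54.46 mm

Part | A | x̄ᵢ | ȳᵢ | A·x̄ᵢ | A·ȳᵢ
plate | 22000.00 | 100.00 | 55.00 | 2200000.00 | 1210000.00
hole | -1961.00 | 62.50 | 60.50 | -122562.50 | -118640.50
Σ | 20039.00 |  |  | 2077437.50 | 1091359.50
x̄ = 2077437.50 / 20039.00 = 103.67 mm
ȳ = 1091359.50 / 20039.00 = 54.46 mm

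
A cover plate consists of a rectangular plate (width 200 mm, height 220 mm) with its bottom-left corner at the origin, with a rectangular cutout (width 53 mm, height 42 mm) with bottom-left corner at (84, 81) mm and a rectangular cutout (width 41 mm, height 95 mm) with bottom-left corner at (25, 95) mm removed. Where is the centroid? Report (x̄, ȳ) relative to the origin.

plate: A = 200 × 220 = 44000.00, centroid at (100.00, 110.00).
hole 1: A = −(53 × 42) = -2226.00, centroid at (110.50, 102.00).
hole 2: A = −(41 × 95) = -3895.00, centroid at (45.50, 142.50).
ΣA = 37879.00 mm²
ΣAx̄ = (44000.00)(100.00) + (-2226.00)(110.50) + (-3895.00)(45.50) = 3976804.50 mm³
ΣAȳ = (44000.00)(110.00) + (-2226.00)(102.00) + (-3895.00)(142.50) = 4057910.50 mm³
x̄ = 3976804.50 / 37879.00 = 104.99 mm
ȳ = 4057910.50 / 37879.00 = 107.13 mm

x̄ = 104.99 mm, ȳ = 107.13 mm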